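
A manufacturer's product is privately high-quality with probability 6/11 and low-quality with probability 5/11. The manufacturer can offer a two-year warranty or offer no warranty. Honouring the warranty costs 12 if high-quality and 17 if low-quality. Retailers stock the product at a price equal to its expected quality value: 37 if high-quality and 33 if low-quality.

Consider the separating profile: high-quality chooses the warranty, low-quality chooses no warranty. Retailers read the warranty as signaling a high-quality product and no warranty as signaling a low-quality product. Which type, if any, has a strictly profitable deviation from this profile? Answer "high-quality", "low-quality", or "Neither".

high-quality

The warranty pays 37; no warranty pays 33.
high-quality: assigned the warranty, nets 37 − 12 = 25; deviating to no warranty nets 33.
low-quality: assigned no warranty, nets 33; deviating to the warranty nets 37 − 17 = 20.
The high-quality type gains 8 by deviating.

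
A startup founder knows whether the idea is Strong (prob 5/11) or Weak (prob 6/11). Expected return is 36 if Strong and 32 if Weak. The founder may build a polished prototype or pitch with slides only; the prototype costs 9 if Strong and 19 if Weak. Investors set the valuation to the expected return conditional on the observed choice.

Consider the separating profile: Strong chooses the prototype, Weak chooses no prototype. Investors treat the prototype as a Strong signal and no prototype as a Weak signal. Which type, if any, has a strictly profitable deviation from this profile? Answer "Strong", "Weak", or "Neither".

Strong

The prototype pays 36; no prototype pays 32.
Strong: assigned the prototype, nets 36 − 9 = 27; deviating to no prototype nets 32.
Weak: assigned no prototype, nets 32; deviating to the prototype nets 36 − 19 = 17.
The Strong type gains 5 by deviating.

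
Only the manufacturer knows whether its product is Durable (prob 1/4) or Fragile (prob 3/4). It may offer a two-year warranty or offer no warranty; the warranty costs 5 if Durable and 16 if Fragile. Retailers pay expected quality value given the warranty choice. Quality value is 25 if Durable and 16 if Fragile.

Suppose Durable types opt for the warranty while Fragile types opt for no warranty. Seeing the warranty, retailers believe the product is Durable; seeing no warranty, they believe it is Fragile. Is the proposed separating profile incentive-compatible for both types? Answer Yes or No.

Yes

Under these beliefs, the warranty earns price 25 and no warranty earns price 16.
Durable: the warranty nets 25 − 5 = 20; no warranty nets 16. Durable prefers the warranty.
Fragile: the warranty nets 25 − 16 = 9; no warranty nets 16. Fragile prefers no warranty.
Neither type deviates, so the separating profile is an equilibrium.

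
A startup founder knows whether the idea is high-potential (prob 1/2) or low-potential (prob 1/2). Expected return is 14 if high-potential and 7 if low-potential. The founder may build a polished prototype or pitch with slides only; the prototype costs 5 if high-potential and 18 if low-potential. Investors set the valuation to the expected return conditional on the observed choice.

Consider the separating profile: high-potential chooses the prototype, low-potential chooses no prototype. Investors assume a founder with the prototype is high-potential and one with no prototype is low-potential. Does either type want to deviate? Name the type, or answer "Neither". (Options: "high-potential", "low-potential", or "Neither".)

Neither

The prototype pays 14; no prototype pays 7.
high-potential: assigned the prototype, nets 14 − 5 = 9; deviating to no prototype nets 7.
low-potential: assigned no prototype, nets 7; deviating to the prototype nets 14 − 18 = -4.
Both types strictly prefer their assigned action; no profitable deviation.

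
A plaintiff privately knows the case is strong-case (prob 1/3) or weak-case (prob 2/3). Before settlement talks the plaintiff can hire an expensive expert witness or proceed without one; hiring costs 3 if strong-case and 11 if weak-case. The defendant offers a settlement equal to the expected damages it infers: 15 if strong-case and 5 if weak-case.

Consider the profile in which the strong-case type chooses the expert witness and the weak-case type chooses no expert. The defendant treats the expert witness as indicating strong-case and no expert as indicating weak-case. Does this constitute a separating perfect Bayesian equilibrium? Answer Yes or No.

Yes

Under these beliefs, the expert witness earns settlement 15 and no expert earns settlement 5.
strong-case: the expert witness nets 15 − 3 = 12; no expert nets 5. strong-case prefers the expert witness.
weak-case: the expert witness nets 15 − 11 = 4; no expert nets 5. weak-case prefers no expert.
Neither type deviates, so the separating profile is an equilibrium.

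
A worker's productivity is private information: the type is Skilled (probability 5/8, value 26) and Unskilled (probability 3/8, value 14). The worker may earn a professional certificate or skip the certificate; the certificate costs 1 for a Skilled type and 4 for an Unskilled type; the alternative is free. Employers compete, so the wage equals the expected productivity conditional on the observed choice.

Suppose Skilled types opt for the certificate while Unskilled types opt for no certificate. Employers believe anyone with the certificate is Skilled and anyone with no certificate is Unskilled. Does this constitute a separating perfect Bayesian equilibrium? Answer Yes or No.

No

Under these beliefs, the certificate earns wage 26 and no certificate earns wage 14.
Skilled: the certificate nets 26 − 1 = 25; no certificate nets 14. Skilled prefers the certificate.
Unskilled: the certificate nets 26 − 4 = 22; no certificate nets 14. Unskilled would deviate to the certificate.
Unskilled has a profitable deviation, so the profile is not an equilibrium.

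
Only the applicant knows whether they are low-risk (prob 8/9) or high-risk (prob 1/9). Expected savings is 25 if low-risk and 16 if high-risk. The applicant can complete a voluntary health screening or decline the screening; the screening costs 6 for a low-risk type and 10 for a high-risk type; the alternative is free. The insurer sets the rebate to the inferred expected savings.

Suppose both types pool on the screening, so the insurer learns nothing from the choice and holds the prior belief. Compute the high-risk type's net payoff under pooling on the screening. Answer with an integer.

14

Pooled rebate = 8/9·25 + 1/9·16 = 24.
high-risk pays cost 10 for the screening, so net payoff = 24 − 10 = 14.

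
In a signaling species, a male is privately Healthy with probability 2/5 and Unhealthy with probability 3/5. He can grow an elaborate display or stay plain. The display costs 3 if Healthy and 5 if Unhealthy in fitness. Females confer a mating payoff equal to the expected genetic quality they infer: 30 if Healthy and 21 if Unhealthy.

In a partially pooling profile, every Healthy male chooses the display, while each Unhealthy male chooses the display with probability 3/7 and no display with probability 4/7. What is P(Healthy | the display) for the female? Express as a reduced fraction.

14/23

P(the display) = (2/5)·1 + (3/5)·(3/7) = 23/35.
By Bayes' rule, P(Healthy | the display) = (2/5) / (23/35) = 14/23.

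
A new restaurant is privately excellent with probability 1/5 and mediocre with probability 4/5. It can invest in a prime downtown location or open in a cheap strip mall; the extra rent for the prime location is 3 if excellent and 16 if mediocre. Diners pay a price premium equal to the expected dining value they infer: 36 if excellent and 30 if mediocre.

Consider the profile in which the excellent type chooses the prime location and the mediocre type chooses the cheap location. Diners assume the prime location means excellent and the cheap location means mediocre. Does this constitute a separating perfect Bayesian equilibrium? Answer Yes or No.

Yes

Under these beliefs, the prime location earns price premium 36 and the cheap location earns price premium 30.
excellent: the prime location nets 36 − 3 = 33; the cheap location nets 30. excellent prefers the prime location.
mediocre: the prime location nets 36 − 16 = 20; the cheap location nets 30. mediocre prefers the cheap location.
Neither type deviates, so the separating profile is an equilibrium.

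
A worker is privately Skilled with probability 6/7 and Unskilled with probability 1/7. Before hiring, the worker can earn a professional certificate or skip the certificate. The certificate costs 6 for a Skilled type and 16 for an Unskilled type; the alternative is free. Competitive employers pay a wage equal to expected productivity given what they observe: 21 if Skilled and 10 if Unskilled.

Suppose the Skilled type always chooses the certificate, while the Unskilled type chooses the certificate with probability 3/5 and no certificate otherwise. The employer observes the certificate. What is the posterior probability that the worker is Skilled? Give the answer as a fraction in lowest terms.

10/11

P(the certificate) = (6/7)·1 + (1/7)·(3/5) = 33/35.
By Bayes' rule, P(Skilled | the certificate) = (6/7) / (33/35) = 10/11.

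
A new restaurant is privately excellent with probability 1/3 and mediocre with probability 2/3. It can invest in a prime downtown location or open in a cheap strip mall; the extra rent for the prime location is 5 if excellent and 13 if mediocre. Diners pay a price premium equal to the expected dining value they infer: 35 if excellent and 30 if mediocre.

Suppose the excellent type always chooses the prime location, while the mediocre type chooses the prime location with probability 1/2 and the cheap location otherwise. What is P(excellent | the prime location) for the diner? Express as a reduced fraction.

1/2

P(the prime location) = (1/3)·1 + (2/3)·(1/2) = 2/3.
By Bayes' rule, P(excellent | the prime location) = (1/3) / (2/3) = 1/2.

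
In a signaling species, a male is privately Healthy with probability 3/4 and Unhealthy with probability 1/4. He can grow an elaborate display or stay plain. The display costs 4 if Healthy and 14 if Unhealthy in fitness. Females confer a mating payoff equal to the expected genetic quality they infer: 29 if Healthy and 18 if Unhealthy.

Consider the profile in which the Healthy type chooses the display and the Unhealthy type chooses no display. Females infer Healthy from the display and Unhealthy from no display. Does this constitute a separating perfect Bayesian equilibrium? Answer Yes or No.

Under these beliefs, the display earns mating payoff 29 and no display earns mating payoff 18.
Healthy: the display nets 29 − 4 = 25; no display nets 18. Healthy prefers the display.
Unhealthy: the display nets 29 − 14 = 15; no display nets 18. Unhealthy prefers no display.
Neither type deviates, so the separating profile is an equilibrium.

Yes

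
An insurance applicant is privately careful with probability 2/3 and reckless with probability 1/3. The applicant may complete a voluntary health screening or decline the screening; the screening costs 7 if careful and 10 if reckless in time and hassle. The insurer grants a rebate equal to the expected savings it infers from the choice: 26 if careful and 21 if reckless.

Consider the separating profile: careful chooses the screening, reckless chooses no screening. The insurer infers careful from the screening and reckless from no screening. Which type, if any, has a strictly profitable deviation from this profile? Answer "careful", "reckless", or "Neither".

careful

The screening pays 26; no screening pays 21.
careful: assigned the screening, nets 26 − 7 = 19; deviating to no screening nets 21.
reckless: assigned no screening, nets 21; deviating to the screening nets 26 − 10 = 16.
The careful type gains 2 by deviating.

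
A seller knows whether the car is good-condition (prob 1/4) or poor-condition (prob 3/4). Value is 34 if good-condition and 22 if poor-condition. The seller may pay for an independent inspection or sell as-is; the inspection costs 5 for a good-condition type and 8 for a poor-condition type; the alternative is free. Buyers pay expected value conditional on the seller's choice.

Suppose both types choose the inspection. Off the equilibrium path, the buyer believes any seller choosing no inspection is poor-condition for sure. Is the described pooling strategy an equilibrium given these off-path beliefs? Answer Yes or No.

No

On path, the buyer holds the prior and pays 1/4·34 + 3/4·22 = 25. Off path (no inspection), believing poor-condition, it pays 22.
good-condition: the inspection nets 25 − 5 = 20; no inspection nets 22. good-condition would deviate.
poor-condition: the inspection nets 25 − 8 = 17; no inspection nets 22. poor-condition would deviate.
A type deviates, so pooling fails.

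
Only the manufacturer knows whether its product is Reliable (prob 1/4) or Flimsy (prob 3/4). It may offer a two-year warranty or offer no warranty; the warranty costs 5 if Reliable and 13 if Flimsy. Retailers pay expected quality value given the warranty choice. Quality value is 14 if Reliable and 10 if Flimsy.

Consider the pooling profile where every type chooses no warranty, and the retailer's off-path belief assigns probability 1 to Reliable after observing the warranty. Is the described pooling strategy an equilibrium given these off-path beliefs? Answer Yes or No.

On path, the retailer holds the prior and pays 1/4·14 + 3/4·10 = 11. Off path (the warranty), believing Reliable, it pays 14.
Reliable: no warranty nets 11; the warranty nets 14 − 5 = 9. Reliable stays.
Flimsy: no warranty nets 11; the warranty nets 14 − 13 = 1. Flimsy stays.
No type deviates, so pooling is sustained.

Yes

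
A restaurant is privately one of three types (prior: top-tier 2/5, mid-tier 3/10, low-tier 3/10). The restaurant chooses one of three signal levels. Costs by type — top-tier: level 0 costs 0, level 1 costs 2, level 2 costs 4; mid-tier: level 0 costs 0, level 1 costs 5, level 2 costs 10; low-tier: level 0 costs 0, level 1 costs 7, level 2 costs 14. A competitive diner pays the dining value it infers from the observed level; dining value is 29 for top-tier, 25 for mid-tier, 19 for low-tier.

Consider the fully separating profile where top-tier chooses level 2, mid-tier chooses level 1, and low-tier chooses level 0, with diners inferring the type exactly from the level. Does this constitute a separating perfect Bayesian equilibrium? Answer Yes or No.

Separating price premiums: level 2 → 29, level 1 → 25, level 0 → 19.
top-tier (assigned level 2): level 0: 19 − 0 = 19; level 1: 25 − 2 = 23; level 2: 29 − 4 = 25. top-tier stays.
mid-tier (assigned level 1): level 0: 19 − 0 = 19; level 1: 25 − 5 = 20; level 2: 29 − 10 = 19. mid-tier stays.
low-tier (assigned level 0): level 0: 19 − 0 = 19; level 1: 25 − 7 = 18; level 2: 29 − 14 = 15. low-tier stays.
Every type prefers its assigned level; separation holds.

Yes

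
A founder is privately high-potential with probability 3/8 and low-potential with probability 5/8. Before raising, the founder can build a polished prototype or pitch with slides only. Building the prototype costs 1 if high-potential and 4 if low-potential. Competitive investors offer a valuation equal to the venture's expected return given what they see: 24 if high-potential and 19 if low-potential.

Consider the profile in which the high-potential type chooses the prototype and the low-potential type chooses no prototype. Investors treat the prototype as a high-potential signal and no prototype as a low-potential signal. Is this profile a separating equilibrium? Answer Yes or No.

Under these beliefs, the prototype earns valuation 24 and no prototype earns valuation 19.
high-potential: the prototype nets 24 − 1 = 23; no prototype nets 19. high-potential prefers the prototype.
low-potential: the prototype nets 24 − 4 = 20; no prototype nets 19. low-potential would deviate to the prototype.
low-potential has a profitable deviation, so the profile is not an equilibrium.

No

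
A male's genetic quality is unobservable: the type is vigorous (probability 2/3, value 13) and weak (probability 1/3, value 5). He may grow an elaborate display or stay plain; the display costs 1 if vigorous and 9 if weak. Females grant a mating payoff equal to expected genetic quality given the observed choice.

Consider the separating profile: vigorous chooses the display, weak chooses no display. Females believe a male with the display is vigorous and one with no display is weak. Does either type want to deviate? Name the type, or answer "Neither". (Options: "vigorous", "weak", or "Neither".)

The display pays 13; no display pays 5.
vigorous: assigned the display, nets 13 − 1 = 12; deviating to no display nets 5.
weak: assigned no display, nets 5; deviating to the display nets 13 − 9 = 4.
Both types strictly prefer their assigned action; no profitable deviation.

Neither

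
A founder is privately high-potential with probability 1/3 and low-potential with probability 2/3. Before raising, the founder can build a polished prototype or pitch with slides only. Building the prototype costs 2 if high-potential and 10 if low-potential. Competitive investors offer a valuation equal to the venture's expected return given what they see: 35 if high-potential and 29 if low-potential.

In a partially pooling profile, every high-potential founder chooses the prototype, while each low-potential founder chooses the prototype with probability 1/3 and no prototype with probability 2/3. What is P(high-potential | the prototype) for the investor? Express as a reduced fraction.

3/5

P(the prototype) = (1/3)·1 + (2/3)·(1/3) = 5/9.
By Bayes' rule, P(high-potential | the prototype) = (1/3) / (5/9) = 3/5.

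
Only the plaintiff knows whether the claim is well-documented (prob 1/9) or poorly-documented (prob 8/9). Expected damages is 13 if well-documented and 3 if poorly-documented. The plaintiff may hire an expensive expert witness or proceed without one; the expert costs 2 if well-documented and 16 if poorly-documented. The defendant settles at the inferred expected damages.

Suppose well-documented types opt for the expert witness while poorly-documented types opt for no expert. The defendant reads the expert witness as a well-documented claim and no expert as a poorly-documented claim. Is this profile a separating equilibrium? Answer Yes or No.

Yes

Under these beliefs, the expert witness earns settlement 13 and no expert earns settlement 3.
well-documented: the expert witness nets 13 − 2 = 11; no expert nets 3. well-documented prefers the expert witness.
poorly-documented: the expert witness nets 13 − 16 = -3; no expert nets 3. poorly-documented prefers no expert.
Neither type deviates, so the separating profile is an equilibrium.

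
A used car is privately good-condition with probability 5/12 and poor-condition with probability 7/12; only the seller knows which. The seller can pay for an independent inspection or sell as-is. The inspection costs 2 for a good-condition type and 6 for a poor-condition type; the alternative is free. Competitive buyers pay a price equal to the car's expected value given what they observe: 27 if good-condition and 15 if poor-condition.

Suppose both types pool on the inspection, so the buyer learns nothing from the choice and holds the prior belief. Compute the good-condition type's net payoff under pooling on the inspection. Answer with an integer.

18

Pooled price = 5/12·27 + 7/12·15 = 20.
good-condition pays cost 2 for the inspection, so net payoff = 20 − 2 = 18.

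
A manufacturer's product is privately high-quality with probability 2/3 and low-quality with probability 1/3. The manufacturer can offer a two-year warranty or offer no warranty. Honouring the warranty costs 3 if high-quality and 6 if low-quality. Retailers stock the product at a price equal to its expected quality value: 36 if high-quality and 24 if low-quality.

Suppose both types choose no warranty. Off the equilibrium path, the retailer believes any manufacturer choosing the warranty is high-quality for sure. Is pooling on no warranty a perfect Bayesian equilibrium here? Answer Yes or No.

No

On path, the retailer holds the prior and pays 2/3·36 + 1/3·24 = 32. Off path (the warranty), believing high-quality, it pays 36.
high-quality: no warranty nets 32; the warranty nets 36 − 3 = 33. high-quality would deviate.
low-quality: no warranty nets 32; the warranty nets 36 − 6 = 30. low-quality stays.
A type deviates, so pooling fails.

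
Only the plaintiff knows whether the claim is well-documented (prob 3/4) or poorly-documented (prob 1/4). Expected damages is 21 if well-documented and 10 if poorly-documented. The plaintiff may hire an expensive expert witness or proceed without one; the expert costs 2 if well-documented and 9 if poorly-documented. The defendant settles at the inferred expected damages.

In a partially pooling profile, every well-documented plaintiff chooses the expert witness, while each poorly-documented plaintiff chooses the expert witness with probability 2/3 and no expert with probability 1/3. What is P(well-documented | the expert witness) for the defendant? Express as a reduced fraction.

9/11

P(the expert witness) = (3/4)·1 + (1/4)·(2/3) = 11/12.
By Bayes' rule, P(well-documented | the expert witness) = (3/4) / (11/12) = 9/11.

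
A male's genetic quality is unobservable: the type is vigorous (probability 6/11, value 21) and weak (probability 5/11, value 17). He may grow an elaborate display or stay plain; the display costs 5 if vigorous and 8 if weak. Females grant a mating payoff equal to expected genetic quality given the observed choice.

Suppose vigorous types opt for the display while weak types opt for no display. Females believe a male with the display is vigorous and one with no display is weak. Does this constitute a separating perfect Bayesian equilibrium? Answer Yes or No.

Under these beliefs, the display earns mating payoff 21 and no display earns mating payoff 17.
vigorous: the display nets 21 − 5 = 16; no display nets 17. vigorous would deviate to no display.
weak: the display nets 21 − 8 = 13; no display nets 17. weak prefers no display.
vigorous has a profitable deviation, so the profile is not an equilibrium.

No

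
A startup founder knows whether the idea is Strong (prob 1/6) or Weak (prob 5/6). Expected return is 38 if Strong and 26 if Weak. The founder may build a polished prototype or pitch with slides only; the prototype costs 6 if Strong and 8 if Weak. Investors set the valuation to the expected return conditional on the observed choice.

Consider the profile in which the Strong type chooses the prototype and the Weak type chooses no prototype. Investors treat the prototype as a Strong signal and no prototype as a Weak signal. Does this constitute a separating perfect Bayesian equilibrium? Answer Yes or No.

No

Under these beliefs, the prototype earns valuation 38 and no prototype earns valuation 26.
Strong: the prototype nets 38 − 6 = 32; no prototype nets 26. Strong prefers the prototype.
Weak: the prototype nets 38 − 8 = 30; no prototype nets 26. Weak would deviate to the prototype.
Weak has a profitable deviation, so the profile is not an equilibrium.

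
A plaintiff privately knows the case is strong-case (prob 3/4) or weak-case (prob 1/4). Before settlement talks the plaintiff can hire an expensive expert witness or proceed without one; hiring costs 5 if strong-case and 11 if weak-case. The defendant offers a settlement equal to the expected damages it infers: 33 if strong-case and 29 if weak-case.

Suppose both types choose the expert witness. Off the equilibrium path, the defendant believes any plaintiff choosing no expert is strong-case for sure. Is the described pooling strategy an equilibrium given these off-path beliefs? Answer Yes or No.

No

On path, the defendant holds the prior and pays 3/4·33 + 1/4·29 = 32. Off path (no expert), believing strong-case, it pays 33.
strong-case: the expert witness nets 32 − 5 = 27; no expert nets 33. strong-case would deviate.
weak-case: the expert witness nets 32 − 11 = 21; no expert nets 33. weak-case would deviate.
A type deviates, so pooling fails.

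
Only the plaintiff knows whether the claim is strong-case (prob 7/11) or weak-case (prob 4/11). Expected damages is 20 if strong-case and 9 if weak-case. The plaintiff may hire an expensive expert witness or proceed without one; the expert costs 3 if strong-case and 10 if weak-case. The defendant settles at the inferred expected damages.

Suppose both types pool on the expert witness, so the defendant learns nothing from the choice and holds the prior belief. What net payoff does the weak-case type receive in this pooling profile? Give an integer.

6

Pooled settlement = 7/11·20 + 4/11·9 = 16.
weak-case pays cost 10 for the expert witness, so net payoff = 16 − 10 = 6.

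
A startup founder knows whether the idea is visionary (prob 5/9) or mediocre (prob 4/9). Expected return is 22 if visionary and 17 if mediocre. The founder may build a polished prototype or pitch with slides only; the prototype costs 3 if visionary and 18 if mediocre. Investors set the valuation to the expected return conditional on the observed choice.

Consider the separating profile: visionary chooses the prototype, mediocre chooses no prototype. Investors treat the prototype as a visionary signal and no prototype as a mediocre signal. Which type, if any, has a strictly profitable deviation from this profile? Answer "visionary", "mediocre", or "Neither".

Neither

The prototype pays 22; no prototype pays 17.
visionary: assigned the prototype, nets 22 − 3 = 19; deviating to no prototype nets 17.
mediocre: assigned no prototype, nets 17; deviating to the prototype nets 22 − 18 = 4.
Both types strictly prefer their assigned action; no profitable deviation.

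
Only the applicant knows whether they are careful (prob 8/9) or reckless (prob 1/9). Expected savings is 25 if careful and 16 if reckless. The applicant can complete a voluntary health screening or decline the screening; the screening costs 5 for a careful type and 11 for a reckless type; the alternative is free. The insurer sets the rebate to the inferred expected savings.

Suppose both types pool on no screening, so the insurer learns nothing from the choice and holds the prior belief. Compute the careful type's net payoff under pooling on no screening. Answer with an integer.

Pooled rebate = 8/9·25 + 1/9·16 = 24.
careful pays no cost for no screening, so net payoff = 24.

24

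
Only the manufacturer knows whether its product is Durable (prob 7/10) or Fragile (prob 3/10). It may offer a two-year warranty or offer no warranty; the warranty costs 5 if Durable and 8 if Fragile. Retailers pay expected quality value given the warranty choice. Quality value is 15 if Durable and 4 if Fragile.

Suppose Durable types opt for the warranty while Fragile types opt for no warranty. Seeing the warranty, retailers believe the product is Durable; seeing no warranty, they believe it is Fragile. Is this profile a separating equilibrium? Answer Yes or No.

Under these beliefs, the warranty earns price 15 and no warranty earns price 4.
Durable: the warranty nets 15 − 5 = 10; no warranty nets 4. Durable prefers the warranty.
Fragile: the warranty nets 15 − 8 = 7; no warranty nets 4. Fragile would deviate to the warranty.
Fragile has a profitable deviation, so the profile is not an equilibrium.

No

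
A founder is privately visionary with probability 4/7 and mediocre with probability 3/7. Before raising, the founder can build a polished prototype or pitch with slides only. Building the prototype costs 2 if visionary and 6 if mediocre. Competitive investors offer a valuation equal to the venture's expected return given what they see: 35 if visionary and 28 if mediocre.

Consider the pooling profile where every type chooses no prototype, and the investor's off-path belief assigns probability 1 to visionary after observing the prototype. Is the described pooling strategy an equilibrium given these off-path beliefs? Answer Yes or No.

On path, the investor holds the prior and pays 4/7·35 + 3/7·28 = 32. Off path (the prototype), believing visionary, it pays 35.
visionary: no prototype nets 32; the prototype nets 35 − 2 = 33. visionary would deviate.
mediocre: no prototype nets 32; the prototype nets 35 − 6 = 29. mediocre stays.
A type deviates, so pooling fails.

No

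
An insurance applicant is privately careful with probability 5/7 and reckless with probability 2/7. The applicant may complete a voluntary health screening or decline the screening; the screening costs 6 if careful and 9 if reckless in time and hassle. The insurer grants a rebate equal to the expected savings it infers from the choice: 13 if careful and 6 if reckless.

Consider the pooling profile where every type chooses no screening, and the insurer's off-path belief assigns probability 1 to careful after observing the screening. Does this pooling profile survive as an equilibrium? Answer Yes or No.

Yes

On path, the insurer holds the prior and pays 5/7·13 + 2/7·6 = 11. Off path (the screening), believing careful, it pays 13.
careful: no screening nets 11; the screening nets 13 − 6 = 7. careful stays.
reckless: no screening nets 11; the screening nets 13 − 9 = 4. reckless stays.
No type deviates, so pooling is sustained.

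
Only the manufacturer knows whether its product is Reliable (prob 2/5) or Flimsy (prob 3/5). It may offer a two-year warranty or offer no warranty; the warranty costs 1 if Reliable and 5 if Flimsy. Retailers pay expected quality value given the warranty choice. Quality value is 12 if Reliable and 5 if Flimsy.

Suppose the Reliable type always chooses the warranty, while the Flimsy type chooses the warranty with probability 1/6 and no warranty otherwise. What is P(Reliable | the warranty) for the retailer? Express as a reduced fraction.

P(the warranty) = (2/5)·1 + (3/5)·(1/6) = 1/2.
By Bayes' rule, P(Reliable | the warranty) = (2/5) / (1/2) = 4/5.

4/5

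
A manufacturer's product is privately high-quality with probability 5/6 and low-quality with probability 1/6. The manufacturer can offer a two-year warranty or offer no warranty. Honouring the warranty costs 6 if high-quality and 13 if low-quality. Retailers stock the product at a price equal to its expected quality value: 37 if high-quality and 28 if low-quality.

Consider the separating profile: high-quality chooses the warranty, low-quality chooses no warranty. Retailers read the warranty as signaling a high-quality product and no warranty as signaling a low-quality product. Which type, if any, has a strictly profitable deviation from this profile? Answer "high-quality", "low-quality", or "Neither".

Neither

The warranty pays 37; no warranty pays 28.
high-quality: assigned the warranty, nets 37 − 6 = 31; deviating to no warranty nets 28.
low-quality: assigned no warranty, nets 28; deviating to the warranty nets 37 − 13 = 24.
Both types strictly prefer their assigned action; no profitable deviation.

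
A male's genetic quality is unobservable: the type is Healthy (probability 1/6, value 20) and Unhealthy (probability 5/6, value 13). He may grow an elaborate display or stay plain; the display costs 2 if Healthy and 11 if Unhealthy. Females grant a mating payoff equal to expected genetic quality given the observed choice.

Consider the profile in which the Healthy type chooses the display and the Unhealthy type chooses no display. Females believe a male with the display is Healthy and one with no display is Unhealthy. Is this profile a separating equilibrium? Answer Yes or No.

Yes

Under these beliefs, the display earns mating payoff 20 and no display earns mating payoff 13.
Healthy: the display nets 20 − 2 = 18; no display nets 13. Healthy prefers the display.
Unhealthy: the display nets 20 − 11 = 9; no display nets 13. Unhealthy prefers no display.
Neither type deviates, so the separating profile is an equilibrium.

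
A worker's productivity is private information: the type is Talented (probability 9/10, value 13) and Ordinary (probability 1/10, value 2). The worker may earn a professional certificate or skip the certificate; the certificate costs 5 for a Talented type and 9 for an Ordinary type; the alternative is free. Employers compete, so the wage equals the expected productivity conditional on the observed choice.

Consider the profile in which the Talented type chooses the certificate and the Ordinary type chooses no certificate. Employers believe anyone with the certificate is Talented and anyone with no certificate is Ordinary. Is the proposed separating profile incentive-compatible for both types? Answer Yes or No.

Under these beliefs, the certificate earns wage 13 and no certificate earns wage 2.
Talented: the certificate nets 13 − 5 = 8; no certificate nets 2. Talented prefers the certificate.
Ordinary: the certificate nets 13 − 9 = 4; no certificate nets 2. Ordinary would deviate to the certificate.
Ordinary has a profitable deviation, so the profile is not an equilibrium.

No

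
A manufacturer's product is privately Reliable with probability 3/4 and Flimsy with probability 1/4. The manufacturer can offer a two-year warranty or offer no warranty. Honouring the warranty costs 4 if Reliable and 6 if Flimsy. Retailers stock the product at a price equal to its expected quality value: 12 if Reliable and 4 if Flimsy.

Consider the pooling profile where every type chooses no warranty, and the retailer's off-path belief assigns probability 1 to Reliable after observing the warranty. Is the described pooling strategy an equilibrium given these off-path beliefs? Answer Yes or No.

On path, the retailer holds the prior and pays 3/4·12 + 1/4·4 = 10. Off path (the warranty), believing Reliable, it pays 12.
Reliable: no warranty nets 10; the warranty nets 12 − 4 = 8. Reliable stays.
Flimsy: no warranty nets 10; the warranty nets 12 − 6 = 6. Flimsy stays.
No type deviates, so pooling is sustained.

Yes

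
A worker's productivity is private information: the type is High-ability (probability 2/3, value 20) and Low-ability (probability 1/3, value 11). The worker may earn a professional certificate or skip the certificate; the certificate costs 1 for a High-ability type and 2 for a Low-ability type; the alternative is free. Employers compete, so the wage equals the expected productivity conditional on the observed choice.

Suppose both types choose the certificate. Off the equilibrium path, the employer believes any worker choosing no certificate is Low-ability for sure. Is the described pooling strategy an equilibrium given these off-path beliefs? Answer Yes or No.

Yes

On path, the employer holds the prior and pays 2/3·20 + 1/3·11 = 17. Off path (no certificate), believing Low-ability, it pays 11.
High-ability: the certificate nets 17 − 1 = 16; no certificate nets 11. High-ability stays.
Low-ability: the certificate nets 17 − 2 = 15; no certificate nets 11. Low-ability stays.
No type deviates, so pooling is sustained.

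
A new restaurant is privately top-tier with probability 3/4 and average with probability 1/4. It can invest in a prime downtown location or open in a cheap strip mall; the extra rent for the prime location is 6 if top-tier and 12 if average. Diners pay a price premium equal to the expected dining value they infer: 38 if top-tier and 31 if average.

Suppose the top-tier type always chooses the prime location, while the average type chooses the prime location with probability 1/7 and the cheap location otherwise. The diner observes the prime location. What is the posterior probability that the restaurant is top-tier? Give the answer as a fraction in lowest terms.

P(the prime location) = (3/4)·1 + (1/4)·(1/7) = 11/14.
By Bayes' rule, P(top-tier | the prime location) = (3/4) / (11/14) = 21/22.

21/22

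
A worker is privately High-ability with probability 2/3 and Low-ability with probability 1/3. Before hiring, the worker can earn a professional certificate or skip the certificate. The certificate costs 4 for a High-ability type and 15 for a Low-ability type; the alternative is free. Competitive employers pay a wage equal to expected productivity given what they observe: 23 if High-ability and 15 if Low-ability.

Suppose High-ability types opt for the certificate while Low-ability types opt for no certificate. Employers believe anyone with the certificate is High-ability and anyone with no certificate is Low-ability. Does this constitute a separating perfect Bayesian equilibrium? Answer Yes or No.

Yes

Under these beliefs, the certificate earns wage 23 and no certificate earns wage 15.
High-ability: the certificate nets 23 − 4 = 19; no certificate nets 15. High-ability prefers the certificate.
Low-ability: the certificate nets 23 − 15 = 8; no certificate nets 15. Low-ability prefers no certificate.
Neither type deviates, so the separating profile is an equilibrium.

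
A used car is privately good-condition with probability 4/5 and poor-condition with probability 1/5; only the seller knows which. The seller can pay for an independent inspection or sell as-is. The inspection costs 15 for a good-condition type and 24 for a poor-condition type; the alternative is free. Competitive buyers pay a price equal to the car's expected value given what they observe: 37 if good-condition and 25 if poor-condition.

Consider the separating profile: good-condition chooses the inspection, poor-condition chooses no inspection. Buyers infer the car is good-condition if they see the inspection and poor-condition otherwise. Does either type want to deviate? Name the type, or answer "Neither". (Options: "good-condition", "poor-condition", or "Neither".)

The inspection pays 37; no inspection pays 25.
good-condition: assigned the inspection, nets 37 − 15 = 22; deviating to no inspection nets 25.
poor-condition: assigned no inspection, nets 25; deviating to the inspection nets 37 − 24 = 13.
The good-condition type gains 3 by deviating.

good-condition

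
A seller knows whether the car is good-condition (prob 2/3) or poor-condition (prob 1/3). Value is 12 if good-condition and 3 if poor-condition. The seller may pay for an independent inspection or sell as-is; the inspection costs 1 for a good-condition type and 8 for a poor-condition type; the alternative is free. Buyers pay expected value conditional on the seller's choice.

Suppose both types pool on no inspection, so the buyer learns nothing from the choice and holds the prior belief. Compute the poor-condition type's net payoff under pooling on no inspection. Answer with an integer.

9

Pooled price = 2/3·12 + 1/3·3 = 9.
poor-condition pays no cost for no inspection, so net payoff = 9.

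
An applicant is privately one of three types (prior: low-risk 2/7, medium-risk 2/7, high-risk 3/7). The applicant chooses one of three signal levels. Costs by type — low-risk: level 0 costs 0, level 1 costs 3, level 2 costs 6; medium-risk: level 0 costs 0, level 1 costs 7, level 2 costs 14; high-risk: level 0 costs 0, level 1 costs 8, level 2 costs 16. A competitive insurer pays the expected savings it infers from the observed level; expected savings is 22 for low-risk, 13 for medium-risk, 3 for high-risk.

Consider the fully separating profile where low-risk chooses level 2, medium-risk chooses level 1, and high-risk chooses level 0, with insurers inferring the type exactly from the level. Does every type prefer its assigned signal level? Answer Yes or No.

Separating rebates: level 2 → 22, level 1 → 13, level 0 → 3.
low-risk (assigned level 2): level 0: 3 − 0 = 3; level 1: 13 − 3 = 10; level 2: 22 − 6 = 16. low-risk stays.
medium-risk (assigned level 1): level 0: 3 − 0 = 3; level 1: 13 − 7 = 6; level 2: 22 − 14 = 8. medium-risk prefers level 2.
high-risk (assigned level 0): level 0: 3 − 0 = 3; level 1: 13 − 8 = 5; level 2: 22 − 16 = 6. high-risk prefers level 2.
At least one type deviates; the separating profile fails.

No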